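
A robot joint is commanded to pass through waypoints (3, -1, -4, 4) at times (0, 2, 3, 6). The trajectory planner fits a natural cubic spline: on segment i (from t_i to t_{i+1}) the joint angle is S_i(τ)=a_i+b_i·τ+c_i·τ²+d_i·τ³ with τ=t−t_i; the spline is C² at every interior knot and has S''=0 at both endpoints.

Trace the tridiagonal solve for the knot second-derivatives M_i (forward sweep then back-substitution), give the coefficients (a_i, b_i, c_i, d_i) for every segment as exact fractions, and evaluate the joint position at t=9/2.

  seg 0: a=3 b=-200/141 c=0 d=-41/282
  seg 1: a=-1 b=-446/141 c=-41/47 d=146/141
  seg 2: a=-4 b=-254/141 c=105/47 d=-35/141
S(9/2) = -945/376

Δ: Δ0=-2, Δ1=-3, Δ2=8/3
row 1: diag=6, rhs=-6; c'=1/6, d'=-1
row 2: denom=8−1·1/6=47/6; d'=(34−1·-1)/(47/6)=210/47
back: M2=210/47
back: M1=-1−1/6·210/47=-82/47
M: M0=0, M1=-82/47, M2=210/47, M3=0
seg 0: a=3, c=M0/2=0, d=(M1−M0)/(6·2)=-41/282, b=Δ0−h0·(2M0+M1)/6=-200/141
seg 1: a=-1, c=M1/2=-41/47, d=(M2−M1)/(6·1)=146/141, b=Δ1−h1·(2M1+M2)/6=-446/141
seg 2: a=-4, c=M2/2=105/47, d=(M3−M2)/(6·3)=-35/141, b=Δ2−h2·(2M2+M3)/6=-254/141
t_q=9/2 → seg 2, τ=3/2; S=-4+-254/141·τ+105/47·τ²+-35/141·τ³=-945/376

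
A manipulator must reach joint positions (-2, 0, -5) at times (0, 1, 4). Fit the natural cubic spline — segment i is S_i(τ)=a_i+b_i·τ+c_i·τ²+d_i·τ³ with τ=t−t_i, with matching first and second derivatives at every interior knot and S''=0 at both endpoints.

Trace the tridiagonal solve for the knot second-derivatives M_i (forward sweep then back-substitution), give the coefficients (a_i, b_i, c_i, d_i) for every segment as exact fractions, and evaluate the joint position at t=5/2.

  seg 0: a=-2 b=59/24 c=0 d=-11/24
  seg 1: a=0 b=13/12 c=-11/8 d=11/72
S(5/2) = -61/64

Δ: Δ0=2, Δ1=-5/3
row 1: diag=8, rhs=-22; c'=3/8, d'=-11/4
back: M1=-11/4
M: M0=0, M1=-11/4, M2=0
seg 0: a=-2, c=M0/2=0, d=(M1−M0)/(6·1)=-11/24, b=Δ0−h0·(2M0+M1)/6=59/24
seg 1: a=0, c=M1/2=-11/8, d=(M2−M1)/(6·3)=11/72, b=Δ1−h1·(2M1+M2)/6=13/12
t_q=5/2 → seg 1, τ=3/2; S=0+13/12·τ+-11/8·τ²+11/72·τ³=-61/64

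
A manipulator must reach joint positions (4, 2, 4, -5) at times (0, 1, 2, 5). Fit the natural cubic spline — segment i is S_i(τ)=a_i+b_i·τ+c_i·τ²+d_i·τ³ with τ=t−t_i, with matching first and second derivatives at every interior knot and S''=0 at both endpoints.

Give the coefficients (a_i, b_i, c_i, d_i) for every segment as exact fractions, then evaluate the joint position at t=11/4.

  seg 0: a=4 b=-99/31 c=0 d=37/31
  seg 1: a=2 b=12/31 c=111/31 d=-61/31
  seg 2: a=4 b=51/31 c=-72/31 d=8/31
S(11/4) = 1001/248

Δ: Δ0=-2, Δ1=2, Δ2=-3
row 1: diag=4, rhs=24; c'=1/4, d'=6
row 2: denom=8−1·1/4=31/4; d'=(-30−1·6)/(31/4)=-144/31
back: M2=-144/31
back: M1=6−1/4·-144/31=222/31
M: M0=0, M1=222/31, M2=-144/31, M3=0
seg 0: a=4, c=M0/2=0, d=(M1−M0)/(6·1)=37/31, b=Δ0−h0·(2M0+M1)/6=-99/31
seg 1: a=2, c=M1/2=111/31, d=(M2−M1)/(6·1)=-61/31, b=Δ1−h1·(2M1+M2)/6=12/31
seg 2: a=4, c=M2/2=-72/31, d=(M3−M2)/(6·3)=8/31, b=Δ2−h2·(2M2+M3)/6=51/31
t_q=11/4 → seg 2, τ=3/4; S=4+51/31·τ+-72/31·τ²+8/31·τ³=1001/248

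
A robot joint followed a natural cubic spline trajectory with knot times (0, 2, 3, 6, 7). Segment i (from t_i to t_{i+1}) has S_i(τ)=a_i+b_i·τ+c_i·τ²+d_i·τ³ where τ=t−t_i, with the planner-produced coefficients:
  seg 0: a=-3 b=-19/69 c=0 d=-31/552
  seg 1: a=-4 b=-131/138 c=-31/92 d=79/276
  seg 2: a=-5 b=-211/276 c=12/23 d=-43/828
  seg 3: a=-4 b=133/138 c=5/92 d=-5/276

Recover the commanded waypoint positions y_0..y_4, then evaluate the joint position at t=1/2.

y_0=-3 y_1=-4 y_2=-5 y_3=-4 y_4=-3
S(1/2) = -4629/1472

y_0 = S_0(0) = a_0 = -3
y_1 = S_1(0) = a_1 = -4
y_2 = S_2(0) = a_2 = -5
y_3 = S_3(0) = a_3 = -4
y_4 = S_3(1) = -3
t_q=1/2 is in segment 0 (τ=1/2); S_0(τ)=-4629/1472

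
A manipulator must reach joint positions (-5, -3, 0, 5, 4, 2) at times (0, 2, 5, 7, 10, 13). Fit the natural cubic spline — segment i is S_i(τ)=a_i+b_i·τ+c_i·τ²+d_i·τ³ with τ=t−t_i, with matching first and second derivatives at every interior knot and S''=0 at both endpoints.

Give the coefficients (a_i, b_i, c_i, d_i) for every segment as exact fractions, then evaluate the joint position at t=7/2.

  seg 0: a=-5 b=1224/1069 c=0 d=-155/4276
  seg 1: a=-3 b=759/1069 c=-465/2138 d=2015/19242
  seg 2: a=0 b=4773/2138 c=775/1069 d=-316/1069
  seg 3: a=5 b=3389/2138 c=-1121/1069 d=7873/57726
  seg 4: a=4 b=-1095/1069 c=1147/6414 d=-1147/57726
S(7/2) = -35421/17104

Δ: Δ0=1, Δ1=1, Δ2=5/2, Δ3=-1/3, Δ4=-2/3
row 1: diag=10, rhs=0; c'=3/10, d'=0
row 2: denom=10−3·3/10=91/10; d'=(9−3·0)/(91/10)=90/91
row 3: denom=10−2·20/91=870/91; d'=(-17−2·90/91)/(870/91)=-1727/870
row 4: denom=12−3·91/290=3207/290; d'=(-2−3·-1727/870)/(3207/290)=1147/3207
back: M4=1147/3207
back: M3=-1727/870−91/290·1147/3207=-2242/1069
back: M2=90/91−20/91·-2242/1069=1550/1069
back: M1=0−3/10·1550/1069=-465/1069
M: M0=0, M1=-465/1069, M2=1550/1069, M3=-2242/1069, M4=1147/3207, M5=0
seg 0: a=-5, c=M0/2=0, d=(M1−M0)/(6·2)=-155/4276, b=Δ0−h0·(2M0+M1)/6=1224/1069
seg 1: a=-3, c=M1/2=-465/2138, d=(M2−M1)/(6·3)=2015/19242, b=Δ1−h1·(2M1+M2)/6=759/1069
seg 2: a=0, c=M2/2=775/1069, d=(M3−M2)/(6·2)=-316/1069, b=Δ2−h2·(2M2+M3)/6=4773/2138
seg 3: a=5, c=M3/2=-1121/1069, d=(M4−M3)/(6·3)=7873/57726, b=Δ3−h3·(2M3+M4)/6=3389/2138
seg 4: a=4, c=M4/2=1147/6414, d=(M5−M4)/(6·3)=-1147/57726, b=Δ4−h4·(2M4+M5)/6=-1095/1069
t_q=7/2 → seg 1, τ=3/2; S=-3+759/1069·τ+-465/2138·τ²+2015/19242·τ³=-35421/17104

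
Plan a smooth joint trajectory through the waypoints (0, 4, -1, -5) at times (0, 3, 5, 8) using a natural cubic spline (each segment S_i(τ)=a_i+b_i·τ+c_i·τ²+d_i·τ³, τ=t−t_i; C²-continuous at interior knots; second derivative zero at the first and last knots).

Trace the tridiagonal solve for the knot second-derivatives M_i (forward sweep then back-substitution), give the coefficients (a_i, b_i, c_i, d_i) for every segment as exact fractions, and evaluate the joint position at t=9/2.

  seg 0: a=0 b=125/48 c=0 d=-61/432
  seg 1: a=4 b=-29/24 c=-61/48 d=5/16
  seg 2: a=-1 b=-61/24 c=29/48 d=-29/432
S(9/2) = 49/128

Δ: Δ0=4/3, Δ1=-5/2, Δ2=-4/3
row 1: diag=10, rhs=-23; c'=1/5, d'=-23/10
row 2: denom=10−2·1/5=48/5; d'=(7−2·-23/10)/(48/5)=29/24
back: M2=29/24
back: M1=-23/10−1/5·29/24=-61/24
M: M0=0, M1=-61/24, M2=29/24, M3=0
seg 0: a=0, c=M0/2=0, d=(M1−M0)/(6·3)=-61/432, b=Δ0−h0·(2M0+M1)/6=125/48
seg 1: a=4, c=M1/2=-61/48, d=(M2−M1)/(6·2)=5/16, b=Δ1−h1·(2M1+M2)/6=-29/24
seg 2: a=-1, c=M2/2=29/48, d=(M3−M2)/(6·3)=-29/432, b=Δ2−h2·(2M2+M3)/6=-61/24
t_q=9/2 → seg 1, τ=3/2; S=4+-29/24·τ+-61/48·τ²+5/16·τ³=49/128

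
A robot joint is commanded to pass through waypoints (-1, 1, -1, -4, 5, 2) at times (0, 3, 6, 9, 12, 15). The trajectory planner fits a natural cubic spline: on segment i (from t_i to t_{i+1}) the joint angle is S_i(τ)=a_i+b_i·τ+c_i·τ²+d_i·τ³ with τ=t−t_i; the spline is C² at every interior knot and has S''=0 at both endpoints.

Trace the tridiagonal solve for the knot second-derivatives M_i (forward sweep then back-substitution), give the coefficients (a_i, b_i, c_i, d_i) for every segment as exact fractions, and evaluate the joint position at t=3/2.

Δ: Δ0=2/3, Δ1=-2/3, Δ2=-1, Δ3=3, Δ4=-1
row 1: diag=12, rhs=-8; c'=1/4, d'=-2/3
row 2: denom=12−3·1/4=45/4; d'=(-2−3·-2/3)/(45/4)=0
row 3: denom=12−3·4/15=56/5; d'=(24−3·0)/(56/5)=15/7
row 4: denom=12−3·15/56=627/56; d'=(-24−3·15/7)/(627/56)=-568/209
back: M4=-568/209
back: M3=15/7−15/56·-568/209=600/209
back: M2=0−4/15·600/209=-160/209
back: M1=-2/3−1/4·-160/209=-298/627
M: M0=0, M1=-298/627, M2=-160/209, M3=600/209, M4=-568/209, M5=0
seg 0: a=-1, c=M0/2=0, d=(M1−M0)/(6·3)=-149/5643, b=Δ0−h0·(2M0+M1)/6=189/209
seg 1: a=1, c=M1/2=-149/627, d=(M2−M1)/(6·3)=-91/5643, b=Δ1−h1·(2M1+M2)/6=40/209
seg 2: a=-1, c=M2/2=-80/209, d=(M3−M2)/(6·3)=20/99, b=Δ2−h2·(2M2+M3)/6=-349/209
seg 3: a=-4, c=M3/2=300/209, d=(M4−M3)/(6·3)=-584/1881, b=Δ3−h3·(2M3+M4)/6=311/209
seg 4: a=5, c=M4/2=-284/209, d=(M5−M4)/(6·3)=284/1881, b=Δ4−h4·(2M4+M5)/6=359/209
t_q=3/2 → seg 0, τ=3/2; S=-1+189/209·τ+0·τ²+-149/5643·τ³=447/1672

  seg 0: a=-1 b=189/209 c=0 d=-149/5643
  seg 1: a=1 b=40/209 c=-149/627 d=-91/5643
  seg 2: a=-1 b=-349/209 c=-80/209 d=20/99
  seg 3: a=-4 b=311/209 c=300/209 d=-584/1881
  seg 4: a=5 b=359/209 c=-284/209 d=284/1881
S(3/2) = 447/1672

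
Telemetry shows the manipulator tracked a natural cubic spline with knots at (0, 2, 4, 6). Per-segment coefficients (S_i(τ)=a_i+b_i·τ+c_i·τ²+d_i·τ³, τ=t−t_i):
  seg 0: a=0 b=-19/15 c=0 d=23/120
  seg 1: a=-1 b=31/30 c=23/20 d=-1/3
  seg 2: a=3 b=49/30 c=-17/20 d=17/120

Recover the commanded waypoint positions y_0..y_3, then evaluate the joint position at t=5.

y_0 = S_0(0) = a_0 = 0
y_1 = S_1(0) = a_1 = -1
y_2 = S_2(0) = a_2 = 3
y_3 = S_2(2) = 4
t_q=5 is in segment 2 (τ=1); S_2(τ)=157/40

y_0=0 y_1=-1 y_2=3 y_3=4
S(5) = 157/40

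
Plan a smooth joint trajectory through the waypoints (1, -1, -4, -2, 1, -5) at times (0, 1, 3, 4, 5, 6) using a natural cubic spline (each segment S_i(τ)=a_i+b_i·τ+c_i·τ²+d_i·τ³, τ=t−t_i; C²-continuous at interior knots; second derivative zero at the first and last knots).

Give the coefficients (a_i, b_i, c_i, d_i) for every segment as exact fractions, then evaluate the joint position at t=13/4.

Δ: Δ0=-2, Δ1=-3/2, Δ2=2, Δ3=3, Δ4=-6
row 1: diag=6, rhs=3; c'=1/3, d'=1/2
row 2: denom=6−2·1/3=16/3; d'=(21−2·1/2)/(16/3)=15/4
row 3: denom=4−1·3/16=61/16; d'=(6−1·15/4)/(61/16)=36/61
row 4: denom=4−1·16/61=228/61; d'=(-54−1·36/61)/(228/61)=-555/38
back: M4=-555/38
back: M3=36/61−16/61·-555/38=84/19
back: M2=15/4−3/16·84/19=111/38
back: M1=1/2−1/3·111/38=-9/19
M: M0=0, M1=-9/19, M2=111/38, M3=84/19, M4=-555/38, M5=0
seg 0: a=1, c=M0/2=0, d=(M1−M0)/(6·1)=-3/38, b=Δ0−h0·(2M0+M1)/6=-73/38
seg 1: a=-1, c=M1/2=-9/38, d=(M2−M1)/(6·2)=43/152, b=Δ1−h1·(2M1+M2)/6=-41/19
seg 2: a=-4, c=M2/2=111/76, d=(M3−M2)/(6·1)=1/4, b=Δ2−h2·(2M2+M3)/6=11/38
seg 3: a=-2, c=M3/2=42/19, d=(M4−M3)/(6·1)=-241/76, b=Δ3−h3·(2M3+M4)/6=301/76
seg 4: a=1, c=M4/2=-555/76, d=(M5−M4)/(6·1)=185/76, b=Δ4−h4·(2M4+M5)/6=-43/38
t_q=13/4 → seg 2, τ=1/4; S=-4+11/38·τ+111/76·τ²+1/4·τ³=-18641/4864

  seg 0: a=1 b=-73/38 c=0 d=-3/38
  seg 1: a=-1 b=-41/19 c=-9/38 d=43/152
  seg 2: a=-4 b=11/38 c=111/76 d=1/4
  seg 3: a=-2 b=301/76 c=42/19 d=-241/76
  seg 4: a=1 b=-43/38 c=-555/76 d=185/76
S(13/4) = -18641/4864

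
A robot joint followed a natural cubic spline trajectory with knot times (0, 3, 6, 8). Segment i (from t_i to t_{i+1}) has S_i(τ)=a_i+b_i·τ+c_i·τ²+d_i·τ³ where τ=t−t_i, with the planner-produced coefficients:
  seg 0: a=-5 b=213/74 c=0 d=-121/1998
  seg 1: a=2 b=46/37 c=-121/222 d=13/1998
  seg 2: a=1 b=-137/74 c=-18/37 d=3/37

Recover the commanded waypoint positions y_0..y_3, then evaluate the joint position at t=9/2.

y_0 = S_0(0) = a_0 = -5
y_1 = S_1(0) = a_1 = 2
y_2 = S_2(0) = a_2 = 1
y_3 = S_2(2) = -4
t_q=9/2 is in segment 1 (τ=3/2); S_1(τ)=1575/592

y_0=-5 y_1=2 y_2=1 y_3=-4
S(9/2) = 1575/592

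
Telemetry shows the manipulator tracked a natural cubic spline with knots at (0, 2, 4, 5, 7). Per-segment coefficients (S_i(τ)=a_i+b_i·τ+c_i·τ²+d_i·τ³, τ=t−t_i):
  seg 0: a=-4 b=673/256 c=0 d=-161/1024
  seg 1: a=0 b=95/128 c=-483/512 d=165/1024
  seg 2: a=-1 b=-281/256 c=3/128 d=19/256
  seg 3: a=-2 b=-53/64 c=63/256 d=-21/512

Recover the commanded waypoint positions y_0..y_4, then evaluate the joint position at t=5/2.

y_0=-4 y_1=0 y_2=-1 y_3=-2 y_4=-3
S(5/2) = 1273/8192

y_0 = S_0(0) = a_0 = -4
y_1 = S_1(0) = a_1 = 0
y_2 = S_2(0) = a_2 = -1
y_3 = S_3(0) = a_3 = -2
y_4 = S_3(2) = -3
t_q=5/2 is in segment 1 (τ=1/2); S_1(τ)=1273/8192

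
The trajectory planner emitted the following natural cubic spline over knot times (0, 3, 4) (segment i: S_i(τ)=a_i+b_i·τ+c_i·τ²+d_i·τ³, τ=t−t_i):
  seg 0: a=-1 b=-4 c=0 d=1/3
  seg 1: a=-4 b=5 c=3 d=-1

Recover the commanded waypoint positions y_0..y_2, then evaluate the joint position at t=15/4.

y_0 = S_0(0) = a_0 = -1
y_1 = S_1(0) = a_1 = -4
y_2 = S_1(1) = 3
t_q=15/4 is in segment 1 (τ=3/4); S_1(τ)=65/64

y_0=-1 y_1=-4 y_2=3
S(15/4) = 65/64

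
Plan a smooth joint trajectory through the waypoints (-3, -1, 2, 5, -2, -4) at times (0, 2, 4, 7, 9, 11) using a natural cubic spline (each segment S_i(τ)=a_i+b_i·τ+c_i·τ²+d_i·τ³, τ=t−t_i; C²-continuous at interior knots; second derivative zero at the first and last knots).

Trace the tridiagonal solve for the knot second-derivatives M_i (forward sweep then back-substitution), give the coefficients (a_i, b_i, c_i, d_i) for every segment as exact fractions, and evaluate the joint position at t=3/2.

  seg 0: a=-3 b=1213/1300 c=0 d=87/5200
  seg 1: a=-1 b=737/650 c=261/2600 d=43/1040
  seg 2: a=2 b=2641/1300 c=453/1300 d=-3/13
  seg 3: a=5 b=-2741/1300 c=-2247/1300 d=537/1040
  seg 4: a=-2 b=-1837/650 c=3561/2600 d=-1187/5200
S(3/2) = -64227/41600

Δ: Δ0=1, Δ1=3/2, Δ2=1, Δ3=-7/2, Δ4=-1
row 1: diag=8, rhs=3; c'=1/4, d'=3/8
row 2: denom=10−2·1/4=19/2; d'=(-3−2·3/8)/(19/2)=-15/38
row 3: denom=10−3·6/19=172/19; d'=(-27−3·-15/38)/(172/19)=-981/344
row 4: denom=8−2·19/86=325/43; d'=(15−2·-981/344)/(325/43)=3561/1300
back: M4=3561/1300
back: M3=-981/344−19/86·3561/1300=-2247/650
back: M2=-15/38−6/19·-2247/650=453/650
back: M1=3/8−1/4·453/650=261/1300
M: M0=0, M1=261/1300, M2=453/650, M3=-2247/650, M4=3561/1300, M5=0
seg 0: a=-3, c=M0/2=0, d=(M1−M0)/(6·2)=87/5200, b=Δ0−h0·(2M0+M1)/6=1213/1300
seg 1: a=-1, c=M1/2=261/2600, d=(M2−M1)/(6·2)=43/1040, b=Δ1−h1·(2M1+M2)/6=737/650
seg 2: a=2, c=M2/2=453/1300, d=(M3−M2)/(6·3)=-3/13, b=Δ2−h2·(2M2+M3)/6=2641/1300
seg 3: a=5, c=M3/2=-2247/1300, d=(M4−M3)/(6·2)=537/1040, b=Δ3−h3·(2M3+M4)/6=-2741/1300
seg 4: a=-2, c=M4/2=3561/2600, d=(M5−M4)/(6·2)=-1187/5200, b=Δ4−h4·(2M4+M5)/6=-1837/650
t_q=3/2 → seg 0, τ=3/2; S=-3+1213/1300·τ+0·τ²+87/5200·τ³=-64227/41600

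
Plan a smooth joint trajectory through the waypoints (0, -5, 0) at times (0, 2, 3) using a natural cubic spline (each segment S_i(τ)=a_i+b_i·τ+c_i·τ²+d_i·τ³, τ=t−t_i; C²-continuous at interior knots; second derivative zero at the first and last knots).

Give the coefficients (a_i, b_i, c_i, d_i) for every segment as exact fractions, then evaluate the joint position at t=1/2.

  seg 0: a=0 b=-5 c=0 d=5/8
  seg 1: a=-5 b=5/2 c=15/4 d=-5/4
S(1/2) = -155/64

Δ: Δ0=-5/2, Δ1=5
row 1: diag=6, rhs=45; c'=1/6, d'=15/2
back: M1=15/2
M: M0=0, M1=15/2, M2=0
seg 0: a=0, c=M0/2=0, d=(M1−M0)/(6·2)=5/8, b=Δ0−h0·(2M0+M1)/6=-5
seg 1: a=-5, c=M1/2=15/4, d=(M2−M1)/(6·1)=-5/4, b=Δ1−h1·(2M1+M2)/6=5/2
t_q=1/2 → seg 0, τ=1/2; S=0+-5·τ+0·τ²+5/8·τ³=-155/64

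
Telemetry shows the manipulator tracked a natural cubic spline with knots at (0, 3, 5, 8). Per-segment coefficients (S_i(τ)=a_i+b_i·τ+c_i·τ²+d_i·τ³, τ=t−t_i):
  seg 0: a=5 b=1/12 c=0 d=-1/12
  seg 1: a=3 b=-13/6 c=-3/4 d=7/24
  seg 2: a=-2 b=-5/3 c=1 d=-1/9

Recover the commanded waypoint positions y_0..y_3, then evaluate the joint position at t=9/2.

y_0 = S_0(0) = a_0 = 5
y_1 = S_1(0) = a_1 = 3
y_2 = S_2(0) = a_2 = -2
y_3 = S_2(3) = -1
t_q=9/2 is in segment 1 (τ=3/2); S_1(τ)=-61/64

y_0=5 y_1=3 y_2=-2 y_3=-1
S(9/2) = -61/64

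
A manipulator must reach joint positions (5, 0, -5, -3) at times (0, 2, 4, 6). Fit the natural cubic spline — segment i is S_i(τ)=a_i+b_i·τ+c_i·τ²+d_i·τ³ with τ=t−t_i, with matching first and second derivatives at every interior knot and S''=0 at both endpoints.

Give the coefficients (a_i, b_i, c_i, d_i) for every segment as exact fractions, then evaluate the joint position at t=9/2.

Δ: Δ0=-5/2, Δ1=-5/2, Δ2=1
row 1: diag=8, rhs=0; c'=1/4, d'=0
row 2: denom=8−2·1/4=15/2; d'=(21−2·0)/(15/2)=14/5
back: M2=14/5
back: M1=0−1/4·14/5=-7/10
M: M0=0, M1=-7/10, M2=14/5, M3=0
seg 0: a=5, c=M0/2=0, d=(M1−M0)/(6·2)=-7/120, b=Δ0−h0·(2M0+M1)/6=-34/15
seg 1: a=0, c=M1/2=-7/20, d=(M2−M1)/(6·2)=7/24, b=Δ1−h1·(2M1+M2)/6=-89/30
seg 2: a=-5, c=M2/2=7/5, d=(M3−M2)/(6·2)=-7/30, b=Δ2−h2·(2M2+M3)/6=-13/15
t_q=9/2 → seg 2, τ=1/2; S=-5+-13/15·τ+7/5·τ²+-7/30·τ³=-409/80

  seg 0: a=5 b=-34/15 c=0 d=-7/120
  seg 1: a=0 b=-89/30 c=-7/20 d=7/24
  seg 2: a=-5 b=-13/15 c=7/5 d=-7/30
S(9/2) = -409/80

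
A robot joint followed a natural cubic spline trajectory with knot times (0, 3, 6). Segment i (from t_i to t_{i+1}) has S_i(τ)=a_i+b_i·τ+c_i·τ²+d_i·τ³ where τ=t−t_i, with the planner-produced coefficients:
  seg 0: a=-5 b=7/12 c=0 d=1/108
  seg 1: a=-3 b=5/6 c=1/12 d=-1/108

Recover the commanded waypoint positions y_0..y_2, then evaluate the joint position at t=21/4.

y_0=-5 y_1=-3 y_2=0
S(21/4) = -207/256

y_0 = S_0(0) = a_0 = -5
y_1 = S_1(0) = a_1 = -3
y_2 = S_1(3) = 0
t_q=21/4 is in segment 1 (τ=9/4); S_1(τ)=-207/256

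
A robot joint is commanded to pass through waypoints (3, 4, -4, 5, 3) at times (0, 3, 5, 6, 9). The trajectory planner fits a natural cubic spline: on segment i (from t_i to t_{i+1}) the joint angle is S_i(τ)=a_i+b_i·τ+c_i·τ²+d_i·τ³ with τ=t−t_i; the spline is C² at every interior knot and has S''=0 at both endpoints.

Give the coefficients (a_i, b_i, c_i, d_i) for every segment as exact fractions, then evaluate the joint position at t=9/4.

  seg 0: a=3 b=1439/438 c=0 d=-431/1314
  seg 1: a=4 b=-1220/219 c=-431/146 d=1637/876
  seg 2: a=-4 b=1105/219 c=603/73 d=-943/219
  seg 3: a=5 b=1894/219 c=-340/73 d=340/657
S(9/4) = 62193/9344

Δ: Δ0=1/3, Δ1=-4, Δ2=9, Δ3=-2/3
row 1: diag=10, rhs=-26; c'=1/5, d'=-13/5
row 2: denom=6−2·1/5=28/5; d'=(78−2·-13/5)/(28/5)=104/7
row 3: denom=8−1·5/28=219/28; d'=(-58−1·104/7)/(219/28)=-680/73
back: M3=-680/73
back: M2=104/7−5/28·-680/73=1206/73
back: M1=-13/5−1/5·1206/73=-431/73
M: M0=0, M1=-431/73, M2=1206/73, M3=-680/73, M4=0
seg 0: a=3, c=M0/2=0, d=(M1−M0)/(6·3)=-431/1314, b=Δ0−h0·(2M0+M1)/6=1439/438
seg 1: a=4, c=M1/2=-431/146, d=(M2−M1)/(6·2)=1637/876, b=Δ1−h1·(2M1+M2)/6=-1220/219
seg 2: a=-4, c=M2/2=603/73, d=(M3−M2)/(6·1)=-943/219, b=Δ2−h2·(2M2+M3)/6=1105/219
seg 3: a=5, c=M3/2=-340/73, d=(M4−M3)/(6·3)=340/657, b=Δ3−h3·(2M3+M4)/6=1894/219
t_q=9/4 → seg 0, τ=9/4; S=3+1439/438·τ+0·τ²+-431/1314·τ³=62193/9344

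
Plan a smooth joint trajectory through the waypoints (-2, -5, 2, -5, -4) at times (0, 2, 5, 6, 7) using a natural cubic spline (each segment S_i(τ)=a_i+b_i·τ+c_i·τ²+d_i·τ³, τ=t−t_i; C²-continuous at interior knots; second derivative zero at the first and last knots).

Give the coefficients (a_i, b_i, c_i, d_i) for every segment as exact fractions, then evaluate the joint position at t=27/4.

  seg 0: a=-2 b=-1381/411 c=0 d=1529/3288
  seg 1: a=-5 b=1825/822 c=1529/548 d=-4525/4932
  seg 2: a=2 b=-9553/1644 c=-749/137 d=7033/1644
  seg 3: a=-5 b=-3215/822 c=4037/548 d=-4037/1644
S(27/4) = -169241/35072

Δ: Δ0=-3/2, Δ1=7/3, Δ2=-7, Δ3=1
row 1: diag=10, rhs=23; c'=3/10, d'=23/10
row 2: denom=8−3·3/10=71/10; d'=(-56−3·23/10)/(71/10)=-629/71
row 3: denom=4−1·10/71=274/71; d'=(48−1·-629/71)/(274/71)=4037/274
back: M3=4037/274
back: M2=-629/71−10/71·4037/274=-1498/137
back: M1=23/10−3/10·-1498/137=1529/274
M: M0=0, M1=1529/274, M2=-1498/137, M3=4037/274, M4=0
seg 0: a=-2, c=M0/2=0, d=(M1−M0)/(6·2)=1529/3288, b=Δ0−h0·(2M0+M1)/6=-1381/411
seg 1: a=-5, c=M1/2=1529/548, d=(M2−M1)/(6·3)=-4525/4932, b=Δ1−h1·(2M1+M2)/6=1825/822
seg 2: a=2, c=M2/2=-749/137, d=(M3−M2)/(6·1)=7033/1644, b=Δ2−h2·(2M2+M3)/6=-9553/1644
seg 3: a=-5, c=M3/2=4037/548, d=(M4−M3)/(6·1)=-4037/1644, b=Δ3−h3·(2M3+M4)/6=-3215/822
t_q=27/4 → seg 3, τ=3/4; S=-5+-3215/822·τ+4037/548·τ²+-4037/1644·τ³=-169241/35072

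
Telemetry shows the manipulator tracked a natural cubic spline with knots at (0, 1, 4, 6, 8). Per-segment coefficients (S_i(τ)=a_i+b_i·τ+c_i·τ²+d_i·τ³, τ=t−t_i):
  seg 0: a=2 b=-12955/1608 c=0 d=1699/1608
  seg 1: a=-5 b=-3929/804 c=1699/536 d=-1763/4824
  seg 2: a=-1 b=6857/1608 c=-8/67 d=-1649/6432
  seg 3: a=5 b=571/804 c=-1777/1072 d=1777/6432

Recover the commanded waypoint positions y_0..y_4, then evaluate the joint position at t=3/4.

y_0=2 y_1=-5 y_2=-1 y_3=5 y_4=2
S(3/4) = -123381/34304

y_0 = S_0(0) = a_0 = 2
y_1 = S_1(0) = a_1 = -5
y_2 = S_2(0) = a_2 = -1
y_3 = S_3(0) = a_3 = 5
y_4 = S_3(2) = 2
t_q=3/4 is in segment 0 (τ=3/4); S_0(τ)=-123381/34304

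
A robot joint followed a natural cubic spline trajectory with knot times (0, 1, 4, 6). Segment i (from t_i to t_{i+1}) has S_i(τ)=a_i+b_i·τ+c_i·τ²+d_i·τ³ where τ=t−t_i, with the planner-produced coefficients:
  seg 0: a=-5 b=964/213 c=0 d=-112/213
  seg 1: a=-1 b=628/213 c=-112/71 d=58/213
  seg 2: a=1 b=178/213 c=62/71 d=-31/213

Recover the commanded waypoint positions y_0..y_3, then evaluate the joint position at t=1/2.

y_0 = S_0(0) = a_0 = -5
y_1 = S_1(0) = a_1 = -1
y_2 = S_2(0) = a_2 = 1
y_3 = S_2(2) = 5
t_q=1/2 is in segment 0 (τ=1/2); S_0(τ)=-199/71

y_0=-5 y_1=-1 y_2=1 y_3=5
S(1/2) = -199/71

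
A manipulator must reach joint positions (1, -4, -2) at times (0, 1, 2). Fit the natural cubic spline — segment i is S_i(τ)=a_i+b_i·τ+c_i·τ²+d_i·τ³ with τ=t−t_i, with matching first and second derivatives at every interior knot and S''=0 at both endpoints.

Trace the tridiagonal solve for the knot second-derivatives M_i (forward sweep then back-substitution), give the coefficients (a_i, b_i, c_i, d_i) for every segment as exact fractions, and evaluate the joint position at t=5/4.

Δ: Δ0=-5, Δ1=2
row 1: diag=4, rhs=42; c'=1/4, d'=21/2
back: M1=21/2
M: M0=0, M1=21/2, M2=0
seg 0: a=1, c=M0/2=0, d=(M1−M0)/(6·1)=7/4, b=Δ0−h0·(2M0+M1)/6=-27/4
seg 1: a=-4, c=M1/2=21/4, d=(M2−M1)/(6·1)=-7/4, b=Δ1−h1·(2M1+M2)/6=-3/2
t_q=5/4 → seg 1, τ=1/4; S=-4+-3/2·τ+21/4·τ²+-7/4·τ³=-1043/256

  seg 0: a=1 b=-27/4 c=0 d=7/4
  seg 1: a=-4 b=-3/2 c=21/4 d=-7/4
S(5/4) = -1043/256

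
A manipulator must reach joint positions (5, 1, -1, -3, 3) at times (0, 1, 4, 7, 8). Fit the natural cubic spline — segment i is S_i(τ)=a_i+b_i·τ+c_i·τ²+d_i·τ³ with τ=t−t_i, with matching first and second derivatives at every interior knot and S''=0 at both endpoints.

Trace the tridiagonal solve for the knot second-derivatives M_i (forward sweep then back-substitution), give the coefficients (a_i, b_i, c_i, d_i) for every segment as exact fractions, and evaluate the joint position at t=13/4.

  seg 0: a=5 b=-1423/312 c=0 d=175/312
  seg 1: a=1 b=-449/156 c=175/104 d=-295/936
  seg 2: a=-1 b=-31/24 c=-15/13 d=425/936
  seg 3: a=-3 b=631/156 c=305/104 d=-305/312
S(13/4) = -3643/6656

Δ: Δ0=-4, Δ1=-2/3, Δ2=-2/3, Δ3=6
row 1: diag=8, rhs=20; c'=3/8, d'=5/2
row 2: denom=12−3·3/8=87/8; d'=(0−3·5/2)/(87/8)=-20/29
row 3: denom=8−3·8/29=208/29; d'=(40−3·-20/29)/(208/29)=305/52
back: M3=305/52
back: M2=-20/29−8/29·305/52=-30/13
back: M1=5/2−3/8·-30/13=175/52
M: M0=0, M1=175/52, M2=-30/13, M3=305/52, M4=0
seg 0: a=5, c=M0/2=0, d=(M1−M0)/(6·1)=175/312, b=Δ0−h0·(2M0+M1)/6=-1423/312
seg 1: a=1, c=M1/2=175/104, d=(M2−M1)/(6·3)=-295/936, b=Δ1−h1·(2M1+M2)/6=-449/156
seg 2: a=-1, c=M2/2=-15/13, d=(M3−M2)/(6·3)=425/936, b=Δ2−h2·(2M2+M3)/6=-31/24
seg 3: a=-3, c=M3/2=305/104, d=(M4−M3)/(6·1)=-305/312, b=Δ3−h3·(2M3+M4)/6=631/156
t_q=13/4 → seg 1, τ=9/4; S=1+-449/156·τ+175/104·τ²+-295/936·τ³=-3643/6656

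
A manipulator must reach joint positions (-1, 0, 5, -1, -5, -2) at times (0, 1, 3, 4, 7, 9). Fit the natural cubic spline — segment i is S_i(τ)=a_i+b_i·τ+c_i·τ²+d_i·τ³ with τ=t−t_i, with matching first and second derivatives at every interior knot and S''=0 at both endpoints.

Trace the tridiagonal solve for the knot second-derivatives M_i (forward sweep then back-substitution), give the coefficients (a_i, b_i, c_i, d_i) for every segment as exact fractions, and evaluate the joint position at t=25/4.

  seg 0: a=-1 b=457/3318 c=0 d=2861/3318
  seg 1: a=0 b=4520/1659 c=2861/1106 d=-17911/13272
  seg 2: a=5 b=-10361/3318 c=-12189/2212 d=17473/6636
  seg 3: a=-1 b=-41437/6636 c=1321/553 d=-1663/6636
  seg 4: a=-5 b=4387/3318 c=295/2212 d=-295/13272
S(25/4) = -822637/141568

Δ: Δ0=1, Δ1=5/2, Δ2=-6, Δ3=-4/3, Δ4=3/2
row 1: diag=6, rhs=9; c'=1/3, d'=3/2
row 2: denom=6−2·1/3=16/3; d'=(-51−2·3/2)/(16/3)=-81/8
row 3: denom=8−1·3/16=125/16; d'=(28−1·-81/8)/(125/16)=122/25
row 4: denom=10−3·48/125=1106/125; d'=(17−3·122/25)/(1106/125)=295/1106
back: M4=295/1106
back: M3=122/25−48/125·295/1106=2642/553
back: M2=-81/8−3/16·2642/553=-12189/1106
back: M1=3/2−1/3·-12189/1106=2861/553
M: M0=0, M1=2861/553, M2=-12189/1106, M3=2642/553, M4=295/1106, M5=0
seg 0: a=-1, c=M0/2=0, d=(M1−M0)/(6·1)=2861/3318, b=Δ0−h0·(2M0+M1)/6=457/3318
seg 1: a=0, c=M1/2=2861/1106, d=(M2−M1)/(6·2)=-17911/13272, b=Δ1−h1·(2M1+M2)/6=4520/1659
seg 2: a=5, c=M2/2=-12189/2212, d=(M3−M2)/(6·1)=17473/6636, b=Δ2−h2·(2M2+M3)/6=-10361/3318
seg 3: a=-1, c=M3/2=1321/553, d=(M4−M3)/(6·3)=-1663/6636, b=Δ3−h3·(2M3+M4)/6=-41437/6636
seg 4: a=-5, c=M4/2=295/2212, d=(M5−M4)/(6·2)=-295/13272, b=Δ4−h4·(2M4+M5)/6=4387/3318
t_q=25/4 → seg 3, τ=9/4; S=-1+-41437/6636·τ+1321/553·τ²+-1663/6636·τ³=-822637/141568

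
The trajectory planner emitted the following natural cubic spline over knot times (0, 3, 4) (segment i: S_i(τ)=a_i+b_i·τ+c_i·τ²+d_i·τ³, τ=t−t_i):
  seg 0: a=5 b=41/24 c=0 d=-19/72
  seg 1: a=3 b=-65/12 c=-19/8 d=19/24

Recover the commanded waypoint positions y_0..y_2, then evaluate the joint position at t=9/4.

y_0 = S_0(0) = a_0 = 5
y_1 = S_1(0) = a_1 = 3
y_2 = S_1(1) = -4
t_q=9/4 is in segment 0 (τ=9/4); S_0(τ)=2989/512

y_0=5 y_1=3 y_2=-4
S(9/4) = 2989/512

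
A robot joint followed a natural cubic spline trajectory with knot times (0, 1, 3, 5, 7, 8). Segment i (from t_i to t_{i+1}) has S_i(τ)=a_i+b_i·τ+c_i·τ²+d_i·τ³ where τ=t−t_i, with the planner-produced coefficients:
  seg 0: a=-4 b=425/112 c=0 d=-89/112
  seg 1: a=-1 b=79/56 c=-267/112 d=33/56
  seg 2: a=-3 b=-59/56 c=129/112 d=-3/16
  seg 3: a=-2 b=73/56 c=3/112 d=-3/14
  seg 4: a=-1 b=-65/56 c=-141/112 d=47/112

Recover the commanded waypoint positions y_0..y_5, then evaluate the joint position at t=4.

y_0 = S_0(0) = a_0 = -4
y_1 = S_1(0) = a_1 = -1
y_2 = S_2(0) = a_2 = -3
y_3 = S_3(0) = a_3 = -2
y_4 = S_4(0) = a_4 = -1
y_5 = S_4(1) = -3
t_q=4 is in segment 2 (τ=1); S_2(τ)=-173/56

y_0=-4 y_1=-1 y_2=-3 y_3=-2 y_4=-1 y_5=-3
S(4) = -173/56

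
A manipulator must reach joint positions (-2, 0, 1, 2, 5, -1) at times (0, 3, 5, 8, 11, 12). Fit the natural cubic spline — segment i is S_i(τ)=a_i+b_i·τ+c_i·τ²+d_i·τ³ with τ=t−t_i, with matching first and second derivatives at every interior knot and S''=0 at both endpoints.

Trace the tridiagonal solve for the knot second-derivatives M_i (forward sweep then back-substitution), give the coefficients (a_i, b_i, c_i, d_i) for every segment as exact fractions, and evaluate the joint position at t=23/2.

  seg 0: a=-2 b=821/1272 c=0 d=1/424
  seg 1: a=0 b=451/636 c=9/424 d=-10/159
  seg 2: a=1 b=25/636 c=-151/424 d=1733/11448
  seg 3: a=2 b=2531/1272 c=160/159 d=-5099/11448
  seg 4: a=5 b=-2543/636 c=-1273/424 d=1273/1272
S(23/2) = 8057/3392

Δ: Δ0=2/3, Δ1=1/2, Δ2=1/3, Δ3=1, Δ4=-6
row 1: diag=10, rhs=-1; c'=1/5, d'=-1/10
row 2: denom=10−2·1/5=48/5; d'=(-1−2·-1/10)/(48/5)=-1/12
row 3: denom=12−3·5/16=177/16; d'=(4−3·-1/12)/(177/16)=68/177
row 4: denom=8−3·16/59=424/59; d'=(-42−3·68/177)/(424/59)=-1273/212
back: M4=-1273/212
back: M3=68/177−16/59·-1273/212=320/159
back: M2=-1/12−5/16·320/159=-151/212
back: M1=-1/10−1/5·-151/212=9/212
M: M0=0, M1=9/212, M2=-151/212, M3=320/159, M4=-1273/212, M5=0
seg 0: a=-2, c=M0/2=0, d=(M1−M0)/(6·3)=1/424, b=Δ0−h0·(2M0+M1)/6=821/1272
seg 1: a=0, c=M1/2=9/424, d=(M2−M1)/(6·2)=-10/159, b=Δ1−h1·(2M1+M2)/6=451/636
seg 2: a=1, c=M2/2=-151/424, d=(M3−M2)/(6·3)=1733/11448, b=Δ2−h2·(2M2+M3)/6=25/636
seg 3: a=2, c=M3/2=160/159, d=(M4−M3)/(6·3)=-5099/11448, b=Δ3−h3·(2M3+M4)/6=2531/1272
seg 4: a=5, c=M4/2=-1273/424, d=(M5−M4)/(6·1)=1273/1272, b=Δ4−h4·(2M4+M5)/6=-2543/636
t_q=23/2 → seg 4, τ=1/2; S=5+-2543/636·τ+-1273/424·τ²+1273/1272·τ³=8057/3392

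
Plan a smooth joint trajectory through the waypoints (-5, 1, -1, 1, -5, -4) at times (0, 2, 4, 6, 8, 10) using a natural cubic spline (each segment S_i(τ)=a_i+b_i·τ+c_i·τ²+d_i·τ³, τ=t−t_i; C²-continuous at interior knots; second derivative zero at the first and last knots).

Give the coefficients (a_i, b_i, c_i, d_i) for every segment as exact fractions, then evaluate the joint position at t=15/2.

Δ: Δ0=3, Δ1=-1, Δ2=1, Δ3=-3, Δ4=1/2
row 1: diag=8, rhs=-24; c'=1/4, d'=-3
row 2: denom=8−2·1/4=15/2; d'=(12−2·-3)/(15/2)=12/5
row 3: denom=8−2·4/15=112/15; d'=(-24−2·12/5)/(112/15)=-27/7
row 4: denom=8−2·15/56=209/28; d'=(21−2·-27/7)/(209/28)=804/209
back: M4=804/209
back: M3=-27/7−15/56·804/209=-2043/418
back: M2=12/5−4/15·-2043/418=774/209
back: M1=-3−1/4·774/209=-1641/418
M: M0=0, M1=-1641/418, M2=774/209, M3=-2043/418, M4=804/209, M5=0
seg 0: a=-5, c=M0/2=0, d=(M1−M0)/(6·2)=-547/1672, b=Δ0−h0·(2M0+M1)/6=1801/418
seg 1: a=1, c=M1/2=-1641/836, d=(M2−M1)/(6·2)=1063/1672, b=Δ1−h1·(2M1+M2)/6=80/209
seg 2: a=-1, c=M2/2=387/209, d=(M3−M2)/(6·2)=-63/88, b=Δ2−h2·(2M2+M3)/6=67/418
seg 3: a=1, c=M3/2=-2043/836, d=(M4−M3)/(6·2)=1217/1672, b=Δ3−h3·(2M3+M4)/6=-214/209
seg 4: a=-5, c=M4/2=402/209, d=(M5−M4)/(6·2)=-67/209, b=Δ4−h4·(2M4+M5)/6=-863/418
t_q=15/2 → seg 3, τ=3/2; S=1+-214/209·τ+-2043/836·τ²+1217/1672·τ³=-47857/13376

  seg 0: a=-5 b=1801/418 c=0 d=-547/1672
  seg 1: a=1 b=80/209 c=-1641/836 d=1063/1672
  seg 2: a=-1 b=67/418 c=387/209 d=-63/88
  seg 3: a=1 b=-214/209 c=-2043/836 d=1217/1672
  seg 4: a=-5 b=-863/418 c=402/209 d=-67/209
S(15/2) = -47857/13376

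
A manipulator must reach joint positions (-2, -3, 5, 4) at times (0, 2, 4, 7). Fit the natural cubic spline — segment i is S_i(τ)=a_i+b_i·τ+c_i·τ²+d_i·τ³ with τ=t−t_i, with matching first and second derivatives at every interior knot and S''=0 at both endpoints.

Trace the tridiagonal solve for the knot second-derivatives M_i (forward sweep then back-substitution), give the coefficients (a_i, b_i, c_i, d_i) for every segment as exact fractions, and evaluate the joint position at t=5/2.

  seg 0: a=-2 b=-109/57 c=0 d=161/456
  seg 1: a=-3 b=265/114 c=161/76 d=-73/114
  seg 2: a=5 b=355/114 c=-131/76 d=131/684
S(5/2) = -211/152

Δ: Δ0=-1/2, Δ1=4, Δ2=-1/3
row 1: diag=8, rhs=27; c'=1/4, d'=27/8
row 2: denom=10−2·1/4=19/2; d'=(-26−2·27/8)/(19/2)=-131/38
back: M2=-131/38
back: M1=27/8−1/4·-131/38=161/38
M: M0=0, M1=161/38, M2=-131/38, M3=0
seg 0: a=-2, c=M0/2=0, d=(M1−M0)/(6·2)=161/456, b=Δ0−h0·(2M0+M1)/6=-109/57
seg 1: a=-3, c=M1/2=161/76, d=(M2−M1)/(6·2)=-73/114, b=Δ1−h1·(2M1+M2)/6=265/114
seg 2: a=5, c=M2/2=-131/76, d=(M3−M2)/(6·3)=131/684, b=Δ2−h2·(2M2+M3)/6=355/114
t_q=5/2 → seg 1, τ=1/2; S=-3+265/114·τ+161/76·τ²+-73/114·τ³=-211/152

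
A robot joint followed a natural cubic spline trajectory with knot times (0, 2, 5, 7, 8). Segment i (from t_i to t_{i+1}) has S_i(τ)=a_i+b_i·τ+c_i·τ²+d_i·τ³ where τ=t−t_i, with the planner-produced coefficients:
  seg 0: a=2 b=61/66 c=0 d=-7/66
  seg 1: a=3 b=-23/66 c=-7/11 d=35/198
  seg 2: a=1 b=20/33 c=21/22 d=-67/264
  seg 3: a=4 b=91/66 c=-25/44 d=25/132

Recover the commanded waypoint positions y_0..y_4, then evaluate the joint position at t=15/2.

y_0 = S_0(0) = a_0 = 2
y_1 = S_1(0) = a_1 = 3
y_2 = S_2(0) = a_2 = 1
y_3 = S_3(0) = a_3 = 4
y_4 = S_3(1) = 5
t_q=15/2 is in segment 3 (τ=1/2); S_3(τ)=1609/352

y_0=2 y_1=3 y_2=1 y_3=4 y_4=5
S(15/2) = 1609/352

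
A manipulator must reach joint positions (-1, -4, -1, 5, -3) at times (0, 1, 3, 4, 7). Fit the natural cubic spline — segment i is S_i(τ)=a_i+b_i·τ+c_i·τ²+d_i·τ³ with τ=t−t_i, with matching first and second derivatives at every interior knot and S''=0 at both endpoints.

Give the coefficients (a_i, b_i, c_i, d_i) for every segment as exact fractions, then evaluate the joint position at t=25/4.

  seg 0: a=-1 b=-5233/1500 c=0 d=733/1500
  seg 1: a=-4 b=-1517/750 c=733/500 d=443/3000
  seg 2: a=-1 b=421/75 c=294/125 d=-737/375
  seg 3: a=5 b=1658/375 c=-443/125 d=443/1125
S(25/4) = 2387/1600

Δ: Δ0=-3, Δ1=3/2, Δ2=6, Δ3=-8/3
row 1: diag=6, rhs=27; c'=1/3, d'=9/2
row 2: denom=6−2·1/3=16/3; d'=(27−2·9/2)/(16/3)=27/8
row 3: denom=8−1·3/16=125/16; d'=(-52−1·27/8)/(125/16)=-886/125
back: M3=-886/125
back: M2=27/8−3/16·-886/125=588/125
back: M1=9/2−1/3·588/125=733/250
M: M0=0, M1=733/250, M2=588/125, M3=-886/125, M4=0
seg 0: a=-1, c=M0/2=0, d=(M1−M0)/(6·1)=733/1500, b=Δ0−h0·(2M0+M1)/6=-5233/1500
seg 1: a=-4, c=M1/2=733/500, d=(M2−M1)/(6·2)=443/3000, b=Δ1−h1·(2M1+M2)/6=-1517/750
seg 2: a=-1, c=M2/2=294/125, d=(M3−M2)/(6·1)=-737/375, b=Δ2−h2·(2M2+M3)/6=421/75
seg 3: a=5, c=M3/2=-443/125, d=(M4−M3)/(6·3)=443/1125, b=Δ3−h3·(2M3+M4)/6=1658/375
t_q=25/4 → seg 3, τ=9/4; S=5+1658/375·τ+-443/125·τ²+443/1125·τ³=2387/1600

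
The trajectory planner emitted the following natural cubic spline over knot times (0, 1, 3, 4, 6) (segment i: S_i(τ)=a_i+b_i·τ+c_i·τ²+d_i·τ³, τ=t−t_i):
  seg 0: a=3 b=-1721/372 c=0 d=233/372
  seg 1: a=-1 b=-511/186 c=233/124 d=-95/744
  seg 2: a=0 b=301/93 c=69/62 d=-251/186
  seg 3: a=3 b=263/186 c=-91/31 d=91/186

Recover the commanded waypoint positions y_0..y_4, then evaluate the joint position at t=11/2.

y_0=3 y_1=-1 y_2=0 y_3=3 y_4=-2
S(11/2) = 83/496

y_0 = S_0(0) = a_0 = 3
y_1 = S_1(0) = a_1 = -1
y_2 = S_2(0) = a_2 = 0
y_3 = S_3(0) = a_3 = 3
y_4 = S_3(2) = -2
t_q=11/2 is in segment 3 (τ=3/2); S_3(τ)=83/496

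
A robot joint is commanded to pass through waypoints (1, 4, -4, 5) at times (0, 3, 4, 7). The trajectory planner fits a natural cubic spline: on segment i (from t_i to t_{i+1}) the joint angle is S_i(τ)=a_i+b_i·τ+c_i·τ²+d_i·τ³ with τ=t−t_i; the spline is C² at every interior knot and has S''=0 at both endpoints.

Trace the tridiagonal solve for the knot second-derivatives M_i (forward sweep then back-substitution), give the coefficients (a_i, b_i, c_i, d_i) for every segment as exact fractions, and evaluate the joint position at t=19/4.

  seg 0: a=1 b=104/21 c=0 d=-83/189
  seg 1: a=4 b=-145/21 c=-83/21 d=20/7
  seg 2: a=-4 b=-131/21 c=97/21 d=-97/189
S(19/4) = -403/64

Δ: Δ0=1, Δ1=-8, Δ2=3
row 1: diag=8, rhs=-54; c'=1/8, d'=-27/4
row 2: denom=8−1·1/8=63/8; d'=(66−1·-27/4)/(63/8)=194/21
back: M2=194/21
back: M1=-27/4−1/8·194/21=-166/21
M: M0=0, M1=-166/21, M2=194/21, M3=0
seg 0: a=1, c=M0/2=0, d=(M1−M0)/(6·3)=-83/189, b=Δ0−h0·(2M0+M1)/6=104/21
seg 1: a=4, c=M1/2=-83/21, d=(M2−M1)/(6·1)=20/7, b=Δ1−h1·(2M1+M2)/6=-145/21
seg 2: a=-4, c=M2/2=97/21, d=(M3−M2)/(6·3)=-97/189, b=Δ2−h2·(2M2+M3)/6=-131/21
t_q=19/4 → seg 2, τ=3/4; S=-4+-131/21·τ+97/21·τ²+-97/189·τ³=-403/64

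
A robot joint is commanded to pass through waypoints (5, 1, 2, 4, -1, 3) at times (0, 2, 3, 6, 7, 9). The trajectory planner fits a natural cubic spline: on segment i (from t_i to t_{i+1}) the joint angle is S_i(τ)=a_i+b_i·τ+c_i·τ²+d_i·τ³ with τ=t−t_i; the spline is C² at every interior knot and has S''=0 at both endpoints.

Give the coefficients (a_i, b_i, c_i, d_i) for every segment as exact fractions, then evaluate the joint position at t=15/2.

  seg 0: a=5 b=-16462/5655 c=0 d=1288/5655
  seg 1: a=1 b=-1006/5655 c=2576/1885 d=-1067/5655
  seg 2: a=2 b=11249/5655 c=1509/1885 d=-12/29
  seg 3: a=4 b=-24769/5655 c=-5511/1885 d=13027/5655
  seg 4: a=-1 b=-18754/5655 c=7516/1885 d=-3758/5655
S(15/2) = -13153/7540

Δ: Δ0=-2, Δ1=1, Δ2=2/3, Δ3=-5, Δ4=2
row 1: diag=6, rhs=18; c'=1/6, d'=3
row 2: denom=8−1·1/6=47/6; d'=(-2−1·3)/(47/6)=-30/47
row 3: denom=8−3·18/47=322/47; d'=(-34−3·-30/47)/(322/47)=-754/161
row 4: denom=6−1·47/322=1885/322; d'=(42−1·-754/161)/(1885/322)=15032/1885
back: M4=15032/1885
back: M3=-754/161−47/322·15032/1885=-11022/1885
back: M2=-30/47−18/47·-11022/1885=3018/1885
back: M1=3−1/6·3018/1885=5152/1885
M: M0=0, M1=5152/1885, M2=3018/1885, M3=-11022/1885, M4=15032/1885, M5=0
seg 0: a=5, c=M0/2=0, d=(M1−M0)/(6·2)=1288/5655, b=Δ0−h0·(2M0+M1)/6=-16462/5655
seg 1: a=1, c=M1/2=2576/1885, d=(M2−M1)/(6·1)=-1067/5655, b=Δ1−h1·(2M1+M2)/6=-1006/5655
seg 2: a=2, c=M2/2=1509/1885, d=(M3−M2)/(6·3)=-12/29, b=Δ2−h2·(2M2+M3)/6=11249/5655
seg 3: a=4, c=M3/2=-5511/1885, d=(M4−M3)/(6·1)=13027/5655, b=Δ3−h3·(2M3+M4)/6=-24769/5655
seg 4: a=-1, c=M4/2=7516/1885, d=(M5−M4)/(6·2)=-3758/5655, b=Δ4−h4·(2M4+M5)/6=-18754/5655
t_q=15/2 → seg 4, τ=1/2; S=-1+-18754/5655·τ+7516/1885·τ²+-3758/5655·τ³=-13153/7540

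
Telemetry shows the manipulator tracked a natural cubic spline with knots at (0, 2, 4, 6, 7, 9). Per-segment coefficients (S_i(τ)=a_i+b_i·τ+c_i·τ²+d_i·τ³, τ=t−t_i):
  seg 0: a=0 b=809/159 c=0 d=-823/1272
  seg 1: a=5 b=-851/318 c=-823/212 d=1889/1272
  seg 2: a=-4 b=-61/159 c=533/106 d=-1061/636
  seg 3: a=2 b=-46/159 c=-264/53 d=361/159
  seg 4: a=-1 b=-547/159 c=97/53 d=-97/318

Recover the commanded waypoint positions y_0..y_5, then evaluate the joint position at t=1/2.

y_0=0 y_1=5 y_2=-4 y_3=2 y_4=-1 y_5=-3
S(1/2) = 8355/3392

y_0 = S_0(0) = a_0 = 0
y_1 = S_1(0) = a_1 = 5
y_2 = S_2(0) = a_2 = -4
y_3 = S_3(0) = a_3 = 2
y_4 = S_4(0) = a_4 = -1
y_5 = S_4(2) = -3
t_q=1/2 is in segment 0 (τ=1/2); S_0(τ)=8355/3392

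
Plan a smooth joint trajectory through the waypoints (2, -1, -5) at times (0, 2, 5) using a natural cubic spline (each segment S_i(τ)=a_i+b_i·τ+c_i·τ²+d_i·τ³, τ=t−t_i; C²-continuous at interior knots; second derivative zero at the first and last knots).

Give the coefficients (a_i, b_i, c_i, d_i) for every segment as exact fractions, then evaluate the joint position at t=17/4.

  seg 0: a=2 b=-23/15 c=0 d=1/120
  seg 1: a=-1 b=-43/30 c=1/20 d=-1/180
S(17/4) = -1033/256

Δ: Δ0=-3/2, Δ1=-4/3
row 1: diag=10, rhs=1; c'=3/10, d'=1/10
back: M1=1/10
M: M0=0, M1=1/10, M2=0
seg 0: a=2, c=M0/2=0, d=(M1−M0)/(6·2)=1/120, b=Δ0−h0·(2M0+M1)/6=-23/15
seg 1: a=-1, c=M1/2=1/20, d=(M2−M1)/(6·3)=-1/180, b=Δ1−h1·(2M1+M2)/6=-43/30
t_q=17/4 → seg 1, τ=9/4; S=-1+-43/30·τ+1/20·τ²+-1/180·τ³=-1033/256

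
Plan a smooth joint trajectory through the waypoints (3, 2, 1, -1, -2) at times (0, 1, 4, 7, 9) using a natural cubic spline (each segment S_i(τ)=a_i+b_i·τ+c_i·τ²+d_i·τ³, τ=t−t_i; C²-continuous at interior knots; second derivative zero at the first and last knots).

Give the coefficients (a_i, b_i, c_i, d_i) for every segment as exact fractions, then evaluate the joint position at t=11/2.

Δ: Δ0=-1, Δ1=-1/3, Δ2=-2/3, Δ3=-1/2
row 1: diag=8, rhs=4; c'=3/8, d'=1/2
row 2: denom=12−3·3/8=87/8; d'=(-2−3·1/2)/(87/8)=-28/87
row 3: denom=10−3·8/29=266/29; d'=(1−3·-28/87)/(266/29)=3/14
back: M3=3/14
back: M2=-28/87−8/29·3/14=-8/21
back: M1=1/2−3/8·-8/21=9/14
M: M0=0, M1=9/14, M2=-8/21, M3=3/14, M4=0
seg 0: a=3, c=M0/2=0, d=(M1−M0)/(6·1)=3/28, b=Δ0−h0·(2M0+M1)/6=-31/28
seg 1: a=2, c=M1/2=9/28, d=(M2−M1)/(6·3)=-43/756, b=Δ1−h1·(2M1+M2)/6=-11/14
seg 2: a=1, c=M2/2=-4/21, d=(M3−M2)/(6·3)=25/756, b=Δ2−h2·(2M2+M3)/6=-11/28
seg 3: a=-1, c=M3/2=3/28, d=(M4−M3)/(6·2)=-1/56, b=Δ3−h3·(2M3+M4)/6=-9/14
t_q=11/2 → seg 2, τ=3/2; S=1+-11/28·τ+-4/21·τ²+25/756·τ³=3/32

  seg 0: a=3 b=-31/28 c=0 d=3/28
  seg 1: a=2 b=-11/14 c=9/28 d=-43/756
  seg 2: a=1 b=-11/28 c=-4/21 d=25/756
  seg 3: a=-1 b=-9/14 c=3/28 d=-1/56
S(11/2) = 3/32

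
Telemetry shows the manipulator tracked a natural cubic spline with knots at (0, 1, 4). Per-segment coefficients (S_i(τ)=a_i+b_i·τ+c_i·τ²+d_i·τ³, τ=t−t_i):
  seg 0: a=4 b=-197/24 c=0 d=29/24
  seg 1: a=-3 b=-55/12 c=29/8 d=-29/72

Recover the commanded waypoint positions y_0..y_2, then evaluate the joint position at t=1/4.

y_0 = S_0(0) = a_0 = 4
y_1 = S_1(0) = a_1 = -3
y_2 = S_1(3) = 5
t_q=1/4 is in segment 0 (τ=1/4); S_0(τ)=1007/512

y_0=4 y_1=-3 y_2=5
S(1/4) = 1007/512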